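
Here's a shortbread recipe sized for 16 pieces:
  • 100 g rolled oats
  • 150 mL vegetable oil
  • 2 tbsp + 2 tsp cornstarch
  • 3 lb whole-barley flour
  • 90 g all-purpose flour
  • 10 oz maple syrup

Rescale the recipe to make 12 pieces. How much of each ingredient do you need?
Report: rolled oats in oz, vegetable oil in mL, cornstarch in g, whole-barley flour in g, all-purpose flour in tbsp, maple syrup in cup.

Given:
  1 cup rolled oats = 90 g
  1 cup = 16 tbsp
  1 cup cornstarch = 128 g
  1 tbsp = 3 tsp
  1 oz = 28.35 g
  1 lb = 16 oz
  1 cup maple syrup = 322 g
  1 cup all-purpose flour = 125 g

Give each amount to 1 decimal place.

Scaling factor: 12/16 = 3/4 = 0.75.
rolled oats: 100 g × 3/4 ÷ 28.35 g/oz ≈ 2.6 oz
vegetable oil: 150 mL × 3/4 = 112.5 mL
cornstarch: (2 tbsp + 2 tsp = 8/3 tbsp) × 3/4 ÷ 16 tbsp/cup × 128 g/cup = 16.0 g
whole-barley flour: 3 lb × 3/4 × 16 oz/lb × 28.35 g/oz = 1020.6 g
all-purpose flour: 90 g × 3/4 ÷ 125 g/cup × 16 tbsp/cup ≈ 8.6 tbsp
maple syrup: 10 oz × 3/4 × 28.35 g/oz ÷ 322 g/cup ≈ 0.7 cup

rolled oats: 2.6 oz; vegetable oil: 112.5 mL; cornstarch: 16.0 g; whole-barley flour: 1020.6 g; all-purpose flour: 8.6 tbsp; maple syrup: 0.7 cup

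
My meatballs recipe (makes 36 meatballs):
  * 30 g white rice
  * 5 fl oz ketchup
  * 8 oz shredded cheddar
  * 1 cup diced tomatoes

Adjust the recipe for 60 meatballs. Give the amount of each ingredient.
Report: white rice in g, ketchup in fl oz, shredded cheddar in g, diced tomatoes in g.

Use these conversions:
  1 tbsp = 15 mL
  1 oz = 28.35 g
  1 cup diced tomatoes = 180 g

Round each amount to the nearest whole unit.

white rice: 50 g; ketchup: 8 fl oz; shredded cheddar: 378 g; diced tomatoes: 300 g

Scaling factor: 60/36 = 5/3.
white rice: 30 g × 5/3 = 50 g
ketchup: 5 fl oz × 5/3 ≈ 8 fl oz
shredded cheddar: 8 oz × 5/3 × 28.35 g/oz = 378 g
diced tomatoes: 1 cup × 5/3 × 180 g/cup = 300 g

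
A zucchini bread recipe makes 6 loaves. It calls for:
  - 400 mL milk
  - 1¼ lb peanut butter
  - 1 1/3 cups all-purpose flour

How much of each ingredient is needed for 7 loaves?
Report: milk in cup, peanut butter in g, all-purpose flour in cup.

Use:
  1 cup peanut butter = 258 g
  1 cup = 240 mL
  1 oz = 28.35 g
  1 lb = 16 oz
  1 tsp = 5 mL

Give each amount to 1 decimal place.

Scaling factor: 7/6.
milk: 400 mL × 7/6 ÷ 240 mL/cup ≈ 1.9 cup
peanut butter: 1.25 lb × 7/6 × 16 oz/lb × 28.35 g/oz = 661.5 g
all-purpose flour: 4/3 cup × 7/6 ≈ 1.6 cup

milk: 1.9 cup; peanut butter: 661.5 g; all-purpose flour: 1.6 cup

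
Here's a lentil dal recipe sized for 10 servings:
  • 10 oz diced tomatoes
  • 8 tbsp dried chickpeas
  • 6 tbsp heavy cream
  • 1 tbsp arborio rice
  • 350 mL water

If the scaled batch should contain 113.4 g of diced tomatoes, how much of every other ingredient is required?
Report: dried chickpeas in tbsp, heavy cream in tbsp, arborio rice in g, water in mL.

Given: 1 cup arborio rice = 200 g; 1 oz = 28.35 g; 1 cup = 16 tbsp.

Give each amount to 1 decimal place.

The original recipe has 283.5 g of diced tomatoes, so the scaling factor is 113.4 ÷ 283.5 = 2/5 = 0.4.
dried chickpeas: 8 tbsp × 2/5 = 3.2 tbsp
heavy cream: 6 tbsp × 2/5 = 2.4 tbsp
arborio rice: 1 tbsp × 2/5 ÷ 16 tbsp/cup × 200 g/cup = 5.0 g
water: 350 mL × 2/5 = 140.0 mL

dried chickpeas: 3.2 tbsp; heavy cream: 2.4 tbsp; arborio rice: 5.0 g; water: 140.0 mL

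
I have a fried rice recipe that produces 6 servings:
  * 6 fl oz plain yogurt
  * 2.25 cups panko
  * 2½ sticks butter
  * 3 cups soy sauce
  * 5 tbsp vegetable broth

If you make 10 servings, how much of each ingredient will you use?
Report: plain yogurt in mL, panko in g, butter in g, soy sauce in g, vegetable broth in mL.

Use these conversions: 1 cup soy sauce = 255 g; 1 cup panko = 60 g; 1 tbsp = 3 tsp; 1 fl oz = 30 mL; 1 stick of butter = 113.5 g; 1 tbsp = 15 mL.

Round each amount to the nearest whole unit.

Scaling factor: 10/6 = 5/3.
plain yogurt: 6 fl oz × 5/3 × 30 mL/fl oz = 300 mL
panko: 2.25 cup × 5/3 × 60 g/cup = 225 g
butter: 2.5 stick × 5/3 × 113.5 g/stick ≈ 473 g
soy sauce: 3 cup × 5/3 × 255 g/cup = 1275 g
vegetable broth: 5 tbsp × 5/3 × 15 mL/tbsp = 125 mL

plain yogurt: 300 mL; panko: 225 g; butter: 473 g; soy sauce: 1275 g; vegetable broth: 125 mL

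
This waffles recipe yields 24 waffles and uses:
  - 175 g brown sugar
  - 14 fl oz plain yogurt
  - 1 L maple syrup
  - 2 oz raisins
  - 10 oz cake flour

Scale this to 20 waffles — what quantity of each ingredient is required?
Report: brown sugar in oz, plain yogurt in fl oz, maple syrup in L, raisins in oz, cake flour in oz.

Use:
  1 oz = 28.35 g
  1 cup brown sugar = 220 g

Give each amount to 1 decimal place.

brown sugar: 5.1 oz; plain yogurt: 11.7 fl oz; maple syrup: 0.8 L; raisins: 1.7 oz; cake flour: 8.3 oz

Scaling factor: 20/24 = 5/6.
brown sugar: 175 g × 5/6 ÷ 28.35 g/oz ≈ 5.1 oz
plain yogurt: 14 fl oz × 5/6 ≈ 11.7 fl oz
maple syrup: 1 L × 5/6 ≈ 0.8 L
raisins: 2 oz × 5/6 ≈ 1.7 oz
cake flour: 10 oz × 5/6 ≈ 8.3 oz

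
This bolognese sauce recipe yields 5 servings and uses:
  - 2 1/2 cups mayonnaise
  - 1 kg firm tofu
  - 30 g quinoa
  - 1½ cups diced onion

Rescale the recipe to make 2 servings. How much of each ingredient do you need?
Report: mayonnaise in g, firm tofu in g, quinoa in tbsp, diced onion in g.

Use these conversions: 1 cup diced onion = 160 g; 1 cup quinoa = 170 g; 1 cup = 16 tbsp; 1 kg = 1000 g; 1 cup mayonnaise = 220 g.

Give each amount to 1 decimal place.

Scaling factor: 2/5 = 0.4.
mayonnaise: 2.5 cup × 2/5 × 220 g/cup = 220.0 g
firm tofu: 1 kg × 2/5 × 1000 g/kg = 400.0 g
quinoa: 30 g × 2/5 ÷ 170 g/cup × 16 tbsp/cup ≈ 1.1 tbsp
diced onion: 1.5 cup × 2/5 × 160 g/cup = 96.0 g

mayonnaise: 220.0 g; firm tofu: 400.0 g; quinoa: 1.1 tbsp; diced onion: 96.0 g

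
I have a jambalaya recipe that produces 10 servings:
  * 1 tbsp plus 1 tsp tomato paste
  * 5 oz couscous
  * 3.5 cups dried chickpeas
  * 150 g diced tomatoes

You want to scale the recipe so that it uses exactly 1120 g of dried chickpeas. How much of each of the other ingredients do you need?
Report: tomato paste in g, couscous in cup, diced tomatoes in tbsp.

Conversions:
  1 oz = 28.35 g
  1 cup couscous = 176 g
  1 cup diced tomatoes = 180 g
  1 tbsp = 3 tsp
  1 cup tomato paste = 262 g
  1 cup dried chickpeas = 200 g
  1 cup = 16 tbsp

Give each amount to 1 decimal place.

The original recipe has 700 g of dried chickpeas, so the scaling factor is 1120 ÷ 700 = 8/5 = 1.6.
tomato paste: (1 tbsp + 1 tsp = 4/3 tbsp) × 8/5 ÷ 16 tbsp/cup × 262 g/cup ≈ 34.9 g
couscous: 5 oz × 8/5 × 28.35 g/oz ÷ 176 g/cup ≈ 1.3 cup
diced tomatoes: 150 g × 8/5 ÷ 180 g/cup × 16 tbsp/cup ≈ 21.3 tbsp

tomato paste: 34.9 g; couscous: 1.3 cup; diced tomatoes: 21.3 tbsp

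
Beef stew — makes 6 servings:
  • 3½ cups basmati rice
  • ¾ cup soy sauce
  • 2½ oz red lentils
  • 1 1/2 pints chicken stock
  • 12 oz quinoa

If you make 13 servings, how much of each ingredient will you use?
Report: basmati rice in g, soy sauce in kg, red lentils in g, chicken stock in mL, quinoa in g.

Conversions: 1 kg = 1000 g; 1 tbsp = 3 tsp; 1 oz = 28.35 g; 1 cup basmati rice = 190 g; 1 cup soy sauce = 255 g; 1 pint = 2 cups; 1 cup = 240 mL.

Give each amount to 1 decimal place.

basmati rice: 1440.8 g; soy sauce: 0.4 kg; red lentils: 153.6 g; chicken stock: 1560.0 mL; quinoa: 737.1 g

Scaling factor: 13/6.
basmati rice: 3.5 cup × 13/6 × 190 g/cup ≈ 1440.8 g
soy sauce: 0.75 cup × 13/6 × 255 g/cup ÷ 1000 g/kg ≈ 0.4 kg
red lentils: 2.5 oz × 13/6 × 28.35 g/oz ≈ 153.6 g
chicken stock: 1.5 pint × 13/6 × 2 cup/pint × 240 mL/cup = 1560.0 mL
quinoa: 12 oz × 13/6 × 28.35 g/oz = 737.1 g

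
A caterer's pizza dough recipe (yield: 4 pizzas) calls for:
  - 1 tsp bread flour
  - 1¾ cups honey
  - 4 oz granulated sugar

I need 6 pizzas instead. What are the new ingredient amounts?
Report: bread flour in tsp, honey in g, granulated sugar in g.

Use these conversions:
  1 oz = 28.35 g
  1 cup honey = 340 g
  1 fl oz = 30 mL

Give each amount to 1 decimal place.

bread flour: 1.5 tsp; honey: 892.5 g; granulated sugar: 170.1 g

Scaling factor: 6/4 = 3/2 = 1.5.
bread flour: 1 tsp × 3/2 = 1.5 tsp
honey: 1.75 cup × 3/2 × 340 g/cup = 892.5 g
granulated sugar: 4 oz × 3/2 × 28.35 g/oz = 170.1 g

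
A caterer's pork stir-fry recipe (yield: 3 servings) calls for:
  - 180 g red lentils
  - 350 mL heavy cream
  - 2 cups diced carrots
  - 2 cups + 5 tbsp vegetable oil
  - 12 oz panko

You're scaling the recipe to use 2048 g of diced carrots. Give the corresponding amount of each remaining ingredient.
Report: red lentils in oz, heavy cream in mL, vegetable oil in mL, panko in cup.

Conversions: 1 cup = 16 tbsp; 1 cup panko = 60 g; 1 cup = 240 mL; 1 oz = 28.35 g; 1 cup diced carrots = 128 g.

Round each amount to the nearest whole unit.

red lentils: 51 oz; heavy cream: 2800 mL; vegetable oil: 4440 mL; panko: 45 cup

The original recipe has 256 g of diced carrots, so the scaling factor is 2048 ÷ 256 = 8.
red lentils: 180 g × 8 ÷ 28.35 g/oz ≈ 51 oz
heavy cream: 350 mL × 8 = 2800 mL
vegetable oil: (2 cup + 5 tbsp = 2.3125 cup) × 8 × 240 mL/cup = 4440 mL
panko: 12 oz × 8 × 28.35 g/oz ÷ 60 g/cup ≈ 45 cup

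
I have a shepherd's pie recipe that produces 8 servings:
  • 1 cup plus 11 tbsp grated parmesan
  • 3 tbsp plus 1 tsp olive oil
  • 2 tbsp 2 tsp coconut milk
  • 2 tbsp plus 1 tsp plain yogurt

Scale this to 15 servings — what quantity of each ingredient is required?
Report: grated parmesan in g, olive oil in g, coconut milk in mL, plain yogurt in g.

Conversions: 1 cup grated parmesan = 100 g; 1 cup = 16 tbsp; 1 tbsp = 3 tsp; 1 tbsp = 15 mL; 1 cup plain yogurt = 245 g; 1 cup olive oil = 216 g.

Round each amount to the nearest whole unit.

Scaling factor: 15/8 = 1.875.
grated parmesan: (1 cup + 11 tbsp = 1.6875 cup) × 15/8 × 100 g/cup ≈ 316 g
olive oil: (3 tbsp + 1 tsp = 10/3 tbsp) × 15/8 ÷ 16 tbsp/cup × 216 g/cup ≈ 84 g
coconut milk: (2 tbsp + 2 tsp = 8/3 tbsp) × 15/8 × 15 mL/tbsp = 75 mL
plain yogurt: (2 tbsp + 1 tsp = 7/3 tbsp) × 15/8 ÷ 16 tbsp/cup × 245 g/cup ≈ 67 g

grated parmesan: 316 g; olive oil: 84 g; coconut milk: 75 mL; plain yogurt: 67 g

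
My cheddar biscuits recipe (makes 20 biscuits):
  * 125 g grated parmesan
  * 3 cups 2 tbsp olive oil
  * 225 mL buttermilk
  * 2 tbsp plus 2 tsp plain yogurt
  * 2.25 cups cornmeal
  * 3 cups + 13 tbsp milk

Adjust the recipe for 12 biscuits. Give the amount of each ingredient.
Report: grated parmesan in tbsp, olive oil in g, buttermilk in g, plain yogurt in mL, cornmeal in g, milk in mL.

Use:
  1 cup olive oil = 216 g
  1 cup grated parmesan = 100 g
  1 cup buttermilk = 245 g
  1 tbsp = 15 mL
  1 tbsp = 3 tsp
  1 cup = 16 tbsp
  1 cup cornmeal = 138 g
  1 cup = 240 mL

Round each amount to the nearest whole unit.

Scaling factor: 12/20 = 3/5 = 0.6.
grated parmesan: 125 g × 3/5 ÷ 100 g/cup × 16 tbsp/cup = 12 tbsp
olive oil: (3 cup + 2 tbsp = 3.125 cup) × 3/5 × 216 g/cup = 405 g
buttermilk: 225 mL × 3/5 ÷ 240 mL/cup × 245 g/cup ≈ 138 g
plain yogurt: (2 tbsp + 2 tsp = 8/3 tbsp) × 3/5 × 15 mL/tbsp = 24 mL
cornmeal: 2.25 cup × 3/5 × 138 g/cup ≈ 186 g
milk: (3 cup + 13 tbsp = 3.8125 cup) × 3/5 × 240 mL/cup = 549 mL

grated parmesan: 12 tbsp; olive oil: 405 g; buttermilk: 138 g; plain yogurt: 24 mL; cornmeal: 186 g; milk: 549 mL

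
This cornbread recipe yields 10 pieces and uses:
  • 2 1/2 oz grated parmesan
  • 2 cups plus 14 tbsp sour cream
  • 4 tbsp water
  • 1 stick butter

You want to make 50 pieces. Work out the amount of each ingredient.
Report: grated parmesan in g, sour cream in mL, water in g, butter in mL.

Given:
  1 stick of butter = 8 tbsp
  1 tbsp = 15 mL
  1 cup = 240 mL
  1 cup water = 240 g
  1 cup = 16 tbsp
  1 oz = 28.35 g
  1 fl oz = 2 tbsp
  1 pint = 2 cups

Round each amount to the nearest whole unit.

Scaling factor: 50/10 = 5.
grated parmesan: 2.5 oz × 5 × 28.35 g/oz ≈ 354 g
sour cream: (2 cup + 14 tbsp = 2.875 cup) × 5 × 240 mL/cup = 3450 mL
water: 4 tbsp × 5 ÷ 16 tbsp/cup × 240 g/cup = 300 g
butter: 1 stick × 5 × 8 tbsp/stick × 15 mL/tbsp = 600 mL

grated parmesan: 354 g; sour cream: 3450 mL; water: 300 g; butter: 600 mL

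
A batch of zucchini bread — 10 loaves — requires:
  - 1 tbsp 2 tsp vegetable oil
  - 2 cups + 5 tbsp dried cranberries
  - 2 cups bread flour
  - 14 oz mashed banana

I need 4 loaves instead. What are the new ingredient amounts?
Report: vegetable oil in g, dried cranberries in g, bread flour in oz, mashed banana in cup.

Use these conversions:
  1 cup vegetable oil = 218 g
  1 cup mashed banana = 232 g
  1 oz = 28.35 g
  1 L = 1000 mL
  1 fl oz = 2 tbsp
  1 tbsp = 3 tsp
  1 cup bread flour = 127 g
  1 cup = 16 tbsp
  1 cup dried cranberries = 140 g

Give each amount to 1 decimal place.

vegetable oil: 9.1 g; dried cranberries: 129.5 g; bread flour: 3.6 oz; mashed banana: 0.7 cup

Scaling factor: 4/10 = 2/5 = 0.4.
vegetable oil: (1 tbsp + 2 tsp = 5/3 tbsp) × 2/5 ÷ 16 tbsp/cup × 218 g/cup ≈ 9.1 g
dried cranberries: (2 cup + 5 tbsp = 2.3125 cup) × 2/5 × 140 g/cup = 129.5 g
bread flour: 2 cup × 2/5 × 127 g/cup ÷ 28.35 g/oz ≈ 3.6 oz
mashed banana: 14 oz × 2/5 × 28.35 g/oz ÷ 232 g/cup ≈ 0.7 cup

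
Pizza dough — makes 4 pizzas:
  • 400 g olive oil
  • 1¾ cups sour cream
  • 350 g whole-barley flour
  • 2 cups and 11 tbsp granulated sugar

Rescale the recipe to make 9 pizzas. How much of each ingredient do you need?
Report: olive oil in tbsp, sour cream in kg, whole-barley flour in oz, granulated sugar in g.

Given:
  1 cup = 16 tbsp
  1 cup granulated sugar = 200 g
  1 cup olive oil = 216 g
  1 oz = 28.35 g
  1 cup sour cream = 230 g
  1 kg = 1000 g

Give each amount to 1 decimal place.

olive oil: 66.7 tbsp; sour cream: 0.9 kg; whole-barley flour: 27.8 oz; granulated sugar: 1209.4 g

Scaling factor: 9/4 = 2.25.
olive oil: 400 g × 9/4 ÷ 216 g/cup × 16 tbsp/cup ≈ 66.7 tbsp
sour cream: 1.75 cup × 9/4 × 230 g/cup ÷ 1000 g/kg ≈ 0.9 kg
whole-barley flour: 350 g × 9/4 ÷ 28.35 g/oz ≈ 27.8 oz
granulated sugar: (2 cup + 11 tbsp = 2.6875 cup) × 9/4 × 200 g/cup ≈ 1209.4 g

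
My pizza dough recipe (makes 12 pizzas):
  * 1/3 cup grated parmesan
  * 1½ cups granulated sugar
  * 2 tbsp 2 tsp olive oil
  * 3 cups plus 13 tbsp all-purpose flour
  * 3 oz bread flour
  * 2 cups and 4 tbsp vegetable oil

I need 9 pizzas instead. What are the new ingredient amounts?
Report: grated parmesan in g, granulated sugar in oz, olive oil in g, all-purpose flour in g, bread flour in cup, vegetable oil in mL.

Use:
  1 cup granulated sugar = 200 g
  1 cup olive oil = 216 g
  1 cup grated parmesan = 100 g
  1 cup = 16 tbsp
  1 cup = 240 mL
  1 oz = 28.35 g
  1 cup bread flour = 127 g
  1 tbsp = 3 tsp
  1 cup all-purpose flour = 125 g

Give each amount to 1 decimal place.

Scaling factor: 9/12 = 3/4 = 0.75.
grated parmesan: 1/3 cup × 3/4 × 100 g/cup = 25.0 g
granulated sugar: 1.5 cup × 3/4 × 200 g/cup ÷ 28.35 g/oz ≈ 7.9 oz
olive oil: (2 tbsp + 2 tsp = 8/3 tbsp) × 3/4 ÷ 16 tbsp/cup × 216 g/cup = 27.0 g
all-purpose flour: (3 cup + 13 tbsp = 3.8125 cup) × 3/4 × 125 g/cup ≈ 357.4 g
bread flour: 3 oz × 3/4 × 28.35 g/oz ÷ 127 g/cup ≈ 0.5 cup
vegetable oil: (2 cup + 4 tbsp = 2.25 cup) × 3/4 × 240 mL/cup = 405.0 mL

grated parmesan: 25.0 g; granulated sugar: 7.9 oz; olive oil: 27.0 g; all-purpose flour: 357.4 g; bread flour: 0.5 cup; vegetable oil: 405.0 mL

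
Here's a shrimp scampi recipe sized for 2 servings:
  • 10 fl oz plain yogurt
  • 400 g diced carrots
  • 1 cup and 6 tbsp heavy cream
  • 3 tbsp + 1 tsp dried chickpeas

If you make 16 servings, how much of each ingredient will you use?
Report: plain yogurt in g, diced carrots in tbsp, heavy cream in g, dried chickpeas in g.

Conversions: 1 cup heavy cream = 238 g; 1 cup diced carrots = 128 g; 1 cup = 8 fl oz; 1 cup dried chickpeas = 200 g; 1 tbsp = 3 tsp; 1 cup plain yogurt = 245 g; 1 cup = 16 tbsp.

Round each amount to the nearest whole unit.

Scaling factor: 16/2 = 8.
plain yogurt: 10 fl oz × 8 ÷ 8 fl oz/cup × 245 g/cup = 2450 g
diced carrots: 400 g × 8 ÷ 128 g/cup × 16 tbsp/cup = 400 tbsp
heavy cream: (1 cup + 6 tbsp = 1.375 cup) × 8 × 238 g/cup = 2618 g
dried chickpeas: (3 tbsp + 1 tsp = 10/3 tbsp) × 8 ÷ 16 tbsp/cup × 200 g/cup ≈ 333 g

plain yogurt: 2450 g; diced carrots: 400 tbsp; heavy cream: 2618 g; dried chickpeas: 333 g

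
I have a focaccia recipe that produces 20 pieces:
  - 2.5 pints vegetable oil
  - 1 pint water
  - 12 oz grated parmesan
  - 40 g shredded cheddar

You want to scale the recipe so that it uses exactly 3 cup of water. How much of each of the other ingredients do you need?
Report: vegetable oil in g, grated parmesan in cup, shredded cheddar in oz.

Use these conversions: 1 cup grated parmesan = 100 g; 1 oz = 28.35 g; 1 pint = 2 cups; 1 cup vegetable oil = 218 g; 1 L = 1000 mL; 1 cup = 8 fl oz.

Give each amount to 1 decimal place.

The original recipe has 2 cup of water, so the scaling factor is 3 ÷ 2 = 3/2 = 1.5.
vegetable oil: 2.5 pint × 3/2 × 2 cup/pint × 218 g/cup = 1635.0 g
grated parmesan: 12 oz × 3/2 × 28.35 g/oz ÷ 100 g/cup ≈ 5.1 cup
shredded cheddar: 40 g × 3/2 ÷ 28.35 g/oz ≈ 2.1 oz

vegetable oil: 1635.0 g; grated parmesan: 5.1 cup; shredded cheddar: 2.1 oz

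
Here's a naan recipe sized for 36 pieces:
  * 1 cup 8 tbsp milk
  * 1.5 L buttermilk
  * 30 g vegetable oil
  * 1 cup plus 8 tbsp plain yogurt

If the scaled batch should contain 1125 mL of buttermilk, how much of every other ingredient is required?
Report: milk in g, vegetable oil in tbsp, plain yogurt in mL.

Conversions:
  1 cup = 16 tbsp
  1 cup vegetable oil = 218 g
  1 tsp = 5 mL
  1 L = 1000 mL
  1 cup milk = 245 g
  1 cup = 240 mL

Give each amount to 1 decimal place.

The original recipe has 1500 mL of buttermilk, so the scaling factor is 1125 ÷ 1500 = 3/4 = 0.75.
milk: (1 cup + 8 tbsp = 1.5 cup) × 3/4 × 245 g/cup ≈ 275.6 g
vegetable oil: 30 g × 3/4 ÷ 218 g/cup × 16 tbsp/cup ≈ 1.7 tbsp
plain yogurt: (1 cup + 8 tbsp = 1.5 cup) × 3/4 × 240 mL/cup = 270.0 mL

milk: 275.6 g; vegetable oil: 1.7 tbsp; plain yogurt: 270.0 mL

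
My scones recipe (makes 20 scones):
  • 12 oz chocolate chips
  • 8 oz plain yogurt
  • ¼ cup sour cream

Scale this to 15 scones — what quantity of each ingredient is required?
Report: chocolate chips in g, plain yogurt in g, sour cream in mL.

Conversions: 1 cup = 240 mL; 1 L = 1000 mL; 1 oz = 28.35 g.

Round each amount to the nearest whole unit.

chocolate chips: 255 g; plain yogurt: 170 g; sour cream: 45 mL

Scaling factor: 15/20 = 3/4 = 0.75.
chocolate chips: 12 oz × 3/4 × 28.35 g/oz ≈ 255 g
plain yogurt: 8 oz × 3/4 × 28.35 g/oz ≈ 170 g
sour cream: 0.25 cup × 3/4 × 240 mL/cup = 45 mL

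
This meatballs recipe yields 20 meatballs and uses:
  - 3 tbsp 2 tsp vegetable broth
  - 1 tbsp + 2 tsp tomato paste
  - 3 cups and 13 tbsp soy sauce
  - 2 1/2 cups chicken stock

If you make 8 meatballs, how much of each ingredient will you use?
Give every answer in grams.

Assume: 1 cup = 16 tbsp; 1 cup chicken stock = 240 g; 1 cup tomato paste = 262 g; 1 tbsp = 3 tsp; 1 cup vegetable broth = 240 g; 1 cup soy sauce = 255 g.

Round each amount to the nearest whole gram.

vegetable broth: 22 g; tomato paste: 11 g; soy sauce: 389 g; chicken stock: 240 g

Scaling factor: 8/20 = 2/5 = 0.4.
vegetable broth: (3 tbsp + 2 tsp = 11/3 tbsp) × 2/5 ÷ 16 tbsp/cup × 240 g/cup = 22 g
tomato paste: (1 tbsp + 2 tsp = 5/3 tbsp) × 2/5 ÷ 16 tbsp/cup × 262 g/cup ≈ 11 g
soy sauce: (3 cup + 13 tbsp = 3.8125 cup) × 2/5 × 255 g/cup ≈ 389 g
chicken stock: 2.5 cup × 2/5 × 240 g/cup = 240 g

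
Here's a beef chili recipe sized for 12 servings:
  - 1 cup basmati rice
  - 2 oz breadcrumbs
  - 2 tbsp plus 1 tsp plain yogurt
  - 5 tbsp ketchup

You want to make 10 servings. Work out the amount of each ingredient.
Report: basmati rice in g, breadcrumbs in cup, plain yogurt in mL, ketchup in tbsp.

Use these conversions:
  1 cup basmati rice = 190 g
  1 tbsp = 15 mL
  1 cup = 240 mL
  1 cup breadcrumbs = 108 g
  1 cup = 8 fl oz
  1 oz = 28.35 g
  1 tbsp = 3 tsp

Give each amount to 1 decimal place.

Scaling factor: 10/12 = 5/6.
basmati rice: 1 cup × 5/6 × 190 g/cup ≈ 158.3 g
breadcrumbs: 2 oz × 5/6 × 28.35 g/oz ÷ 108 g/cup ≈ 0.4 cup
plain yogurt: (2 tbsp + 1 tsp = 7/3 tbsp) × 5/6 × 15 mL/tbsp ≈ 29.2 mL
ketchup: 5 tbsp × 5/6 ≈ 4.2 tbsp

basmati rice: 158.3 g; breadcrumbs: 0.4 cup; plain yogurt: 29.2 mL; ketchup: 4.2 tbsp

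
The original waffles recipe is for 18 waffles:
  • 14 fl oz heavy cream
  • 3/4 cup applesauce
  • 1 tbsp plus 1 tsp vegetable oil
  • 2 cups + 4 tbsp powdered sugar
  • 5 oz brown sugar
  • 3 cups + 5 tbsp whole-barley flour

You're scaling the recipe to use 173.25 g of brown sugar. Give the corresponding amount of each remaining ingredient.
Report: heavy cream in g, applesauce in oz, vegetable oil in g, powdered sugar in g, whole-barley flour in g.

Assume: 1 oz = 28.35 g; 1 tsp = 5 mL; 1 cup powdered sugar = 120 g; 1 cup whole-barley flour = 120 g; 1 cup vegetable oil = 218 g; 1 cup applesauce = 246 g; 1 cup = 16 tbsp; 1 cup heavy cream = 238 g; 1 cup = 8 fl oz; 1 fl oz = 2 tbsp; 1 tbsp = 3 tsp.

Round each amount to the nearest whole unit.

heavy cream: 509 g; applesauce: 8 oz; vegetable oil: 22 g; powdered sugar: 330 g; whole-barley flour: 486 g

The original recipe has 141.75 g of brown sugar, so the scaling factor is 173.25 ÷ 141.75 = 11/9.
heavy cream: 14 fl oz × 11/9 ÷ 8 fl oz/cup × 238 g/cup ≈ 509 g
applesauce: 0.75 cup × 11/9 × 246 g/cup ÷ 28.35 g/oz ≈ 8 oz
vegetable oil: (1 tbsp + 1 tsp = 4/3 tbsp) × 11/9 ÷ 16 tbsp/cup × 218 g/cup ≈ 22 g
powdered sugar: (2 cup + 4 tbsp = 2.25 cup) × 11/9 × 120 g/cup = 330 g
whole-barley flour: (3 cup + 5 tbsp = 3.3125 cup) × 11/9 × 120 g/cup ≈ 486 g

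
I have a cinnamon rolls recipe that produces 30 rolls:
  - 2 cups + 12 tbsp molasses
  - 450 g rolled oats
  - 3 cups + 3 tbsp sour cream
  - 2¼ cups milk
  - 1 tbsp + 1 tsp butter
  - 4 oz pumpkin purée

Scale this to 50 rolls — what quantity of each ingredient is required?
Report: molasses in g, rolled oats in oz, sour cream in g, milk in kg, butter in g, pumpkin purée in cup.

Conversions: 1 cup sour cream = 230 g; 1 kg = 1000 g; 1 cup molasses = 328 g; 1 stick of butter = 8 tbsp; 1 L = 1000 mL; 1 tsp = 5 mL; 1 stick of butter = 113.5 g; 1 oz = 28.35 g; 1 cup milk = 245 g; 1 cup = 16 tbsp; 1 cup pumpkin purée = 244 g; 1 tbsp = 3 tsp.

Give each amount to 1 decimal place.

Scaling factor: 50/30 = 5/3.
molasses: (2 cup + 12 tbsp = 2.75 cup) × 5/3 × 328 g/cup ≈ 1503.3 g
rolled oats: 450 g × 5/3 ÷ 28.35 g/oz ≈ 26.5 oz
sour cream: (3 cup + 3 tbsp = 3.1875 cup) × 5/3 × 230 g/cup ≈ 1221.9 g
milk: 2.25 cup × 5/3 × 245 g/cup ÷ 1000 g/kg ≈ 0.9 kg
butter: (1 tbsp + 1 tsp = 4/3 tbsp) × 5/3 ÷ 8 tbsp/stick × 113.5 g/stick ≈ 31.5 g
pumpkin purée: 4 oz × 5/3 × 28.35 g/oz ÷ 244 g/cup ≈ 0.8 cup

molasses: 1503.3 g; rolled oats: 26.5 oz; sour cream: 1221.9 g; milk: 0.9 kg; butter: 31.5 g; pumpkin purée: 0.8 cup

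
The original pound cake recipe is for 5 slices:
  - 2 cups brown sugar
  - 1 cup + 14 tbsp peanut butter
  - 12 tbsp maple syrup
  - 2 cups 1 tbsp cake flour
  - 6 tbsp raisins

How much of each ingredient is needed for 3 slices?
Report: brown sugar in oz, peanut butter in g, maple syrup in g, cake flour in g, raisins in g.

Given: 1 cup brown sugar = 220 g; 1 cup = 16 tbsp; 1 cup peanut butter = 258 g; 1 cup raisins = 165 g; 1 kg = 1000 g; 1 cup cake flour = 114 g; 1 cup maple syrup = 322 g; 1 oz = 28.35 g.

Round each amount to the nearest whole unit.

brown sugar: 9 oz; peanut butter: 290 g; maple syrup: 145 g; cake flour: 141 g; raisins: 37 g

Scaling factor: 3/5 = 0.6.
brown sugar: 2 cup × 3/5 × 220 g/cup ÷ 28.35 g/oz ≈ 9 oz
peanut butter: (1 cup + 14 tbsp = 1.875 cup) × 3/5 × 258 g/cup ≈ 290 g
maple syrup: 12 tbsp × 3/5 ÷ 16 tbsp/cup × 322 g/cup ≈ 145 g
cake flour: (2 cup + 1 tbsp = 2.0625 cup) × 3/5 × 114 g/cup ≈ 141 g
raisins: 6 tbsp × 3/5 ÷ 16 tbsp/cup × 165 g/cup ≈ 37 g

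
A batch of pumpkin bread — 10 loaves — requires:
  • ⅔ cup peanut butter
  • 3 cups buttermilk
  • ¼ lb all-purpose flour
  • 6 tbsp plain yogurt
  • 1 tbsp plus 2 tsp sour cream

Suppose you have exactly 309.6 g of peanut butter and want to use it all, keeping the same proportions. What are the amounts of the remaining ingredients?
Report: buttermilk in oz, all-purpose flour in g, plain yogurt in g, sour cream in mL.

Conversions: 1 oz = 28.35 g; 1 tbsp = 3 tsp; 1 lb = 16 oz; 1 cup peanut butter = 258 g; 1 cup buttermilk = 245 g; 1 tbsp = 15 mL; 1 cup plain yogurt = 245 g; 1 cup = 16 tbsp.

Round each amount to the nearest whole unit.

buttermilk: 47 oz; all-purpose flour: 204 g; plain yogurt: 165 g; sour cream: 45 mL

The original recipe has 172 g of peanut butter, so the scaling factor is 309.6 ÷ 172 = 9/5 = 1.8.
buttermilk: 3 cup × 9/5 × 245 g/cup ÷ 28.35 g/oz ≈ 47 oz
all-purpose flour: 0.25 lb × 9/5 × 16 oz/lb × 28.35 g/oz ≈ 204 g
plain yogurt: 6 tbsp × 9/5 ÷ 16 tbsp/cup × 245 g/cup ≈ 165 g
sour cream: (1 tbsp + 2 tsp = 5/3 tbsp) × 9/5 × 15 mL/tbsp = 45 mL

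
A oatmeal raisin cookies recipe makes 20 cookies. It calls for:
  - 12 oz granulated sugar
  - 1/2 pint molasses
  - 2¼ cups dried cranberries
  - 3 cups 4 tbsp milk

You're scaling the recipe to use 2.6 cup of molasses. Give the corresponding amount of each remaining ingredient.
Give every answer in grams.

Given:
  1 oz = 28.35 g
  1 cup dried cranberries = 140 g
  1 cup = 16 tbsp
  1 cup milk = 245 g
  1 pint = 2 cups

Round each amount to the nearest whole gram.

The original recipe has 1 cup of molasses, so the scaling factor is 2.6 ÷ 1 = 13/5 = 2.6.
granulated sugar: 12 oz × 13/5 × 28.35 g/oz ≈ 885 g
dried cranberries: 2.25 cup × 13/5 × 140 g/cup = 819 g
milk: (3 cup + 4 tbsp = 3.25 cup) × 13/5 × 245 g/cup ≈ 2070 g

granulated sugar: 885 g; dried cranberries: 819 g; milk: 2070 g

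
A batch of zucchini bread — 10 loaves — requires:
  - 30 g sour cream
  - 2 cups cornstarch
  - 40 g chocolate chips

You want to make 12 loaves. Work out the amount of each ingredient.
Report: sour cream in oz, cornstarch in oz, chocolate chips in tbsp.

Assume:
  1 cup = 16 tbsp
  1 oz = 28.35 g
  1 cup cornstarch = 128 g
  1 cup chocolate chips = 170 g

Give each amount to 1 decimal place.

sour cream: 1.3 oz; cornstarch: 10.8 oz; chocolate chips: 4.5 tbsp

Scaling factor: 12/10 = 6/5 = 1.2.
sour cream: 30 g × 6/5 ÷ 28.35 g/oz ≈ 1.3 oz
cornstarch: 2 cup × 6/5 × 128 g/cup ÷ 28.35 g/oz ≈ 10.8 oz
chocolate chips: 40 g × 6/5 ÷ 170 g/cup × 16 tbsp/cup ≈ 4.5 tbsp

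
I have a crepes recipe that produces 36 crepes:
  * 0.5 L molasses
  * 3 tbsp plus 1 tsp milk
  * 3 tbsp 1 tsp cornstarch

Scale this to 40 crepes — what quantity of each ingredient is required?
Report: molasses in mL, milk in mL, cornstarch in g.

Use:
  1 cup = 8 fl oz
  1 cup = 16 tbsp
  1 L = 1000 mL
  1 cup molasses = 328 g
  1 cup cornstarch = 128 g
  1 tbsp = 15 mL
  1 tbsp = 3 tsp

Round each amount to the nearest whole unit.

Scaling factor: 40/36 = 10/9.
molasses: 0.5 L × 10/9 × 1000 mL/L ≈ 556 mL
milk: (3 tbsp + 1 tsp = 10/3 tbsp) × 10/9 × 15 mL/tbsp ≈ 56 mL
cornstarch: (3 tbsp + 1 tsp = 10/3 tbsp) × 10/9 ÷ 16 tbsp/cup × 128 g/cup ≈ 30 g

molasses: 556 mL; milk: 56 mL; cornstarch: 30 g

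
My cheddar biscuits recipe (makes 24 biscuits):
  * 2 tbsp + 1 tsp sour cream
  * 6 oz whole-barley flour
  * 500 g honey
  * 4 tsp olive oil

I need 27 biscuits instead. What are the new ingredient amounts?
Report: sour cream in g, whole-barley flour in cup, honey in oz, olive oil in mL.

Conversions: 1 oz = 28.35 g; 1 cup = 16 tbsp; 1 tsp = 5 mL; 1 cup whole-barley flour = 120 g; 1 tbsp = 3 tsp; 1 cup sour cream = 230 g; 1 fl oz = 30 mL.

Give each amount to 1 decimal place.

sour cream: 37.7 g; whole-barley flour: 1.6 cup; honey: 19.8 oz; olive oil: 22.5 mL

Scaling factor: 27/24 = 9/8 = 1.125.
sour cream: (2 tbsp + 1 tsp = 7/3 tbsp) × 9/8 ÷ 16 tbsp/cup × 230 g/cup ≈ 37.7 g
whole-barley flour: 6 oz × 9/8 × 28.35 g/oz ÷ 120 g/cup ≈ 1.6 cup
honey: 500 g × 9/8 ÷ 28.35 g/oz ≈ 19.8 oz
olive oil: 4 tsp × 9/8 × 5 mL/tsp = 22.5 mL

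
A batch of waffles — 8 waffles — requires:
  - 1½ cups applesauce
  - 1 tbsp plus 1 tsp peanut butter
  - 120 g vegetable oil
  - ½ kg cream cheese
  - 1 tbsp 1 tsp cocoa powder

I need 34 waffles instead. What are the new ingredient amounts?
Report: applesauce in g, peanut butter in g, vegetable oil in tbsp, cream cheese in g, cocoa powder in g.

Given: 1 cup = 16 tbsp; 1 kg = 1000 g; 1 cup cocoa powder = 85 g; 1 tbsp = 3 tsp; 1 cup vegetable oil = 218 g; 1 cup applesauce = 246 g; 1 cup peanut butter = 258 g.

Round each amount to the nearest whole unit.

Scaling factor: 34/8 = 17/4 = 4.25.
applesauce: 1.5 cup × 17/4 × 246 g/cup ≈ 1568 g
peanut butter: (1 tbsp + 1 tsp = 4/3 tbsp) × 17/4 ÷ 16 tbsp/cup × 258 g/cup ≈ 91 g
vegetable oil: 120 g × 17/4 ÷ 218 g/cup × 16 tbsp/cup ≈ 37 tbsp
cream cheese: 0.5 kg × 17/4 × 1000 g/kg = 2125 g
cocoa powder: (1 tbsp + 1 tsp = 4/3 tbsp) × 17/4 ÷ 16 tbsp/cup × 85 g/cup ≈ 30 g

applesauce: 1568 g; peanut butter: 91 g; vegetable oil: 37 tbsp; cream cheese: 2125 g; cocoa powder: 30 g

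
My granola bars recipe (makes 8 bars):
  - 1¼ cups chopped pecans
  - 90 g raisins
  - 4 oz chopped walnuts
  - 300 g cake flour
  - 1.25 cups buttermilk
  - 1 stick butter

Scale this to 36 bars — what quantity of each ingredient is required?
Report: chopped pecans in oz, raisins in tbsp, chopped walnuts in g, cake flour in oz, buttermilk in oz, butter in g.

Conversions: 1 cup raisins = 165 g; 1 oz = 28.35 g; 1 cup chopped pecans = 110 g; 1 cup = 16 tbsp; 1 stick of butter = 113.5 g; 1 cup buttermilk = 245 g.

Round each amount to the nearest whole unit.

chopped pecans: 22 oz; raisins: 39 tbsp; chopped walnuts: 510 g; cake flour: 48 oz; buttermilk: 49 oz; butter: 511 g

Scaling factor: 36/8 = 9/2 = 4.5.
chopped pecans: 1.25 cup × 9/2 × 110 g/cup ÷ 28.35 g/oz ≈ 22 oz
raisins: 90 g × 9/2 ÷ 165 g/cup × 16 tbsp/cup ≈ 39 tbsp
chopped walnuts: 4 oz × 9/2 × 28.35 g/oz ≈ 510 g
cake flour: 300 g × 9/2 ÷ 28.35 g/oz ≈ 48 oz
buttermilk: 1.25 cup × 9/2 × 245 g/cup ÷ 28.35 g/oz ≈ 49 oz
butter: 1 stick × 9/2 × 113.5 g/stick ≈ 511 g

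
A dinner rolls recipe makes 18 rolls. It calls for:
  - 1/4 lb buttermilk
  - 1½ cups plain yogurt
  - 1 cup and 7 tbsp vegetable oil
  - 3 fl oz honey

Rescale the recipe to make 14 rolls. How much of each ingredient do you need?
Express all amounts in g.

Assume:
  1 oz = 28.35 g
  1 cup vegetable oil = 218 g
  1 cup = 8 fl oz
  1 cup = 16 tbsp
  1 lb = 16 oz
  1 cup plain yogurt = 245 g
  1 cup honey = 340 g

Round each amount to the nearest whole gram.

buttermilk: 88 g; plain yogurt: 286 g; vegetable oil: 244 g; honey: 99 g

Scaling factor: 14/18 = 7/9.
buttermilk: 0.25 lb × 7/9 × 16 oz/lb × 28.35 g/oz ≈ 88 g
plain yogurt: 1.5 cup × 7/9 × 245 g/cup ≈ 286 g
vegetable oil: (1 cup + 7 tbsp = 1.4375 cup) × 7/9 × 218 g/cup ≈ 244 g
honey: 3 fl oz × 7/9 ÷ 8 fl oz/cup × 340 g/cup ≈ 99 g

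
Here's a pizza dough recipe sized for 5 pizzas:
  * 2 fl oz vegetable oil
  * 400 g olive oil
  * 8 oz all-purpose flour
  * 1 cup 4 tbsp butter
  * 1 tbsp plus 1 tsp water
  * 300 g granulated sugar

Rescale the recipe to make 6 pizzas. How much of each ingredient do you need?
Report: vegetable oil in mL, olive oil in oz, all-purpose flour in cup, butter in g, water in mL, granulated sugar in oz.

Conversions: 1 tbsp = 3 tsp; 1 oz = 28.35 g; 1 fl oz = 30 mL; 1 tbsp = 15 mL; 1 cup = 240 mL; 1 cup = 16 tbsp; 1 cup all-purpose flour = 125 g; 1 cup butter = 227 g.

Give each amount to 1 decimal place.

vegetable oil: 72.0 mL; olive oil: 16.9 oz; all-purpose flour: 2.2 cup; butter: 340.5 g; water: 24.0 mL; granulated sugar: 12.7 oz

Scaling factor: 6/5 = 1.2.
vegetable oil: 2 fl oz × 6/5 × 30 mL/fl oz = 72.0 mL
olive oil: 400 g × 6/5 ÷ 28.35 g/oz ≈ 16.9 oz
all-purpose flour: 8 oz × 6/5 × 28.35 g/oz ÷ 125 g/cup ≈ 2.2 cup
butter: (1 cup + 4 tbsp = 1.25 cup) × 6/5 × 227 g/cup = 340.5 g
water: (1 tbsp + 1 tsp = 4/3 tbsp) × 6/5 × 15 mL/tbsp = 24.0 mL
granulated sugar: 300 g × 6/5 ÷ 28.35 g/oz ≈ 12.7 oz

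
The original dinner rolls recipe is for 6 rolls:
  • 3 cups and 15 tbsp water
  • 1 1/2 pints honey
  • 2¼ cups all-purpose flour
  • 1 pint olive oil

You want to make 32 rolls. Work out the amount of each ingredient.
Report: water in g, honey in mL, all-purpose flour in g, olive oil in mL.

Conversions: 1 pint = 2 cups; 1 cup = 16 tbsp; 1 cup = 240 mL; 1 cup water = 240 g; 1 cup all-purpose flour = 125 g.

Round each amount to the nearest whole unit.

Scaling factor: 32/6 = 16/3.
water: (3 cup + 15 tbsp = 3.9375 cup) × 16/3 × 240 g/cup = 5040 g
honey: 1.5 pint × 16/3 × 2 cup/pint × 240 mL/cup = 3840 mL
all-purpose flour: 2.25 cup × 16/3 × 125 g/cup = 1500 g
olive oil: 1 pint × 16/3 × 2 cup/pint × 240 mL/cup = 2560 mL

water: 5040 g; honey: 3840 mL; all-purpose flour: 1500 g; olive oil: 2560 mL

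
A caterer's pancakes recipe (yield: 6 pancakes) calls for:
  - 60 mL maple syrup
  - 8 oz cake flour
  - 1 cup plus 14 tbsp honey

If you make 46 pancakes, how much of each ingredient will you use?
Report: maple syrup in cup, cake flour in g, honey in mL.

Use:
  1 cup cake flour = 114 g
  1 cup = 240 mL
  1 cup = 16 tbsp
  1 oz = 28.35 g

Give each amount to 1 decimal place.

Scaling factor: 46/6 = 23/3.
maple syrup: 60 mL × 23/3 ÷ 240 mL/cup ≈ 1.9 cup
cake flour: 8 oz × 23/3 × 28.35 g/oz = 1738.8 g
honey: (1 cup + 14 tbsp = 1.875 cup) × 23/3 × 240 mL/cup = 3450.0 mL

maple syrup: 1.9 cup; cake flour: 1738.8 g; honey: 3450.0 mL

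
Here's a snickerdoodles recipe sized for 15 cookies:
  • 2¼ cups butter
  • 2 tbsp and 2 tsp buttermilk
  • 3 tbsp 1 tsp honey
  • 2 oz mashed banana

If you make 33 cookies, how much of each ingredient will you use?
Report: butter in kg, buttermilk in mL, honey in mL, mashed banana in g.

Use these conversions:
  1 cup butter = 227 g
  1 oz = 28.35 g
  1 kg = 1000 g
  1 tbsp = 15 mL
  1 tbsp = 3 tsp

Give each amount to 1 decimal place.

Scaling factor: 33/15 = 11/5 = 2.2.
butter: 2.25 cup × 11/5 × 227 g/cup ÷ 1000 g/kg ≈ 1.1 kg
buttermilk: (2 tbsp + 2 tsp = 8/3 tbsp) × 11/5 × 15 mL/tbsp = 88.0 mL
honey: (3 tbsp + 1 tsp = 10/3 tbsp) × 11/5 × 15 mL/tbsp = 110.0 mL
mashed banana: 2 oz × 11/5 × 28.35 g/oz ≈ 124.7 g

butter: 1.1 kg; buttermilk: 88.0 mL; honey: 110.0 mL; mashed banana: 124.7 g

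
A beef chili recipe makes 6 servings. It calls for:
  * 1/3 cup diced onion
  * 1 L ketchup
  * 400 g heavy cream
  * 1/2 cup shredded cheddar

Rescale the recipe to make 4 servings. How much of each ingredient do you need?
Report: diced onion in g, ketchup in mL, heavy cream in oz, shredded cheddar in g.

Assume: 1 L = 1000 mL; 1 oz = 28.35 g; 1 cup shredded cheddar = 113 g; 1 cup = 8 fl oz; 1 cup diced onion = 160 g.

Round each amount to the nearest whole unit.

Scaling factor: 4/6 = 2/3.
diced onion: 1/3 cup × 2/3 × 160 g/cup ≈ 36 g
ketchup: 1 L × 2/3 × 1000 mL/L ≈ 667 mL
heavy cream: 400 g × 2/3 ÷ 28.35 g/oz ≈ 9 oz
shredded cheddar: 0.5 cup × 2/3 × 113 g/cup ≈ 38 g

diced onion: 36 g; ketchup: 667 mL; heavy cream: 9 oz; shredded cheddar: 38 g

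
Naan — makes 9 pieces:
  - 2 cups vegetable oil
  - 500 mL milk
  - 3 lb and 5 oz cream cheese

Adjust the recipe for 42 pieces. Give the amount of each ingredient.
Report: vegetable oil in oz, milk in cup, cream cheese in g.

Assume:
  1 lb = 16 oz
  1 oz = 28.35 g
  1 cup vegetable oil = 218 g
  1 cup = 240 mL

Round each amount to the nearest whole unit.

Scaling factor: 42/9 = 14/3.
vegetable oil: 2 cup × 14/3 × 218 g/cup ÷ 28.35 g/oz ≈ 72 oz
milk: 500 mL × 14/3 ÷ 240 mL/cup ≈ 10 cup
cream cheese: (3 lb + 5 oz = 3.3125 lb) × 14/3 × 16 oz/lb × 28.35 g/oz ≈ 7012 g

vegetable oil: 72 oz; milk: 10 cup; cream cheese: 7012 g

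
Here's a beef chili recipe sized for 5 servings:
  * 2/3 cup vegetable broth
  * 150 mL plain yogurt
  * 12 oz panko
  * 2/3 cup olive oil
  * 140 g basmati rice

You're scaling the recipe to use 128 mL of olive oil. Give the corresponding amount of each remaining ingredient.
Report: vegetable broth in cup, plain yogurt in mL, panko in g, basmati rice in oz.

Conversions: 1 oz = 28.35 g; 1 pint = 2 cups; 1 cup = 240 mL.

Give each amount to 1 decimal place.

The original recipe has 160 mL of olive oil, so the scaling factor is 128 ÷ 160 = 4/5 = 0.8.
vegetable broth: 2/3 cup × 4/5 ≈ 0.5 cup
plain yogurt: 150 mL × 4/5 = 120.0 mL
panko: 12 oz × 4/5 × 28.35 g/oz ≈ 272.2 g
basmati rice: 140 g × 4/5 ÷ 28.35 g/oz ≈ 4.0 oz

vegetable broth: 0.5 cup; plain yogurt: 120.0 mL; panko: 272.2 g; basmati rice: 4.0 oz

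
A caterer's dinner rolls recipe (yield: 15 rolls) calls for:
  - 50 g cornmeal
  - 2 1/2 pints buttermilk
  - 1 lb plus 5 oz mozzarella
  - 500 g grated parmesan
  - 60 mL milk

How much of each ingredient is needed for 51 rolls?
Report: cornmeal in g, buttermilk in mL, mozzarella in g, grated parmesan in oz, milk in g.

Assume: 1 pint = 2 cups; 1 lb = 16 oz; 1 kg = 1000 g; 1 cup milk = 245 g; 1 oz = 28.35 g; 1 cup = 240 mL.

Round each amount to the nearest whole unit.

cornmeal: 170 g; buttermilk: 4080 mL; mozzarella: 2024 g; grated parmesan: 60 oz; milk: 208 g

Scaling factor: 51/15 = 17/5 = 3.4.
cornmeal: 50 g × 17/5 = 170 g
buttermilk: 2.5 pint × 17/5 × 2 cup/pint × 240 mL/cup = 4080 mL
mozzarella: (1 lb + 5 oz = 1.3125 lb) × 17/5 × 16 oz/lb × 28.35 g/oz ≈ 2024 g
grated parmesan: 500 g × 17/5 ÷ 28.35 g/oz ≈ 60 oz
milk: 60 mL × 17/5 ÷ 240 mL/cup × 245 g/cup ≈ 208 g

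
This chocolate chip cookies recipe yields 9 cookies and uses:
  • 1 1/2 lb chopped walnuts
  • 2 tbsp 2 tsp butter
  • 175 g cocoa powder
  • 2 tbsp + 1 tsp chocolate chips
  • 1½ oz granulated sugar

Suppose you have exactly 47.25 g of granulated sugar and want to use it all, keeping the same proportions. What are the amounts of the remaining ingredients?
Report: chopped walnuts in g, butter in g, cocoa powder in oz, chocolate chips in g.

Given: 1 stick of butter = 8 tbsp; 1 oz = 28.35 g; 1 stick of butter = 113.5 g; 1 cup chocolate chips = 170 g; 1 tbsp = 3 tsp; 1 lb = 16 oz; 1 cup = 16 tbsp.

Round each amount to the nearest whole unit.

chopped walnuts: 756 g; butter: 42 g; cocoa powder: 7 oz; chocolate chips: 28 g

The original recipe has 42.525 g of granulated sugar, so the scaling factor is 47.25 ÷ 42.525 = 10/9.
chopped walnuts: 1.5 lb × 10/9 × 16 oz/lb × 28.35 g/oz = 756 g
butter: (2 tbsp + 2 tsp = 8/3 tbsp) × 10/9 ÷ 8 tbsp/stick × 113.5 g/stick ≈ 42 g
cocoa powder: 175 g × 10/9 ÷ 28.35 g/oz ≈ 7 oz
chocolate chips: (2 tbsp + 1 tsp = 7/3 tbsp) × 10/9 ÷ 16 tbsp/cup × 170 g/cup ≈ 28 g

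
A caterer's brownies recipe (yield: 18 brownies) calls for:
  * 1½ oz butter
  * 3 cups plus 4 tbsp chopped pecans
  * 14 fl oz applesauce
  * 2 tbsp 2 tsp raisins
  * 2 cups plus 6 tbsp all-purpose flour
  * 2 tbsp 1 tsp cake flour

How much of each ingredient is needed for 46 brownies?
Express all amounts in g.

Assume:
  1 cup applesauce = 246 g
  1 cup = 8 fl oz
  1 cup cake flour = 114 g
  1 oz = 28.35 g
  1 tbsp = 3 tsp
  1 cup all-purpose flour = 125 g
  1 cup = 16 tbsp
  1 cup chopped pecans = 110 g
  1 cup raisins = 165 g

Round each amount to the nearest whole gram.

Scaling factor: 46/18 = 23/9.
butter: 1.5 oz × 23/9 × 28.35 g/oz ≈ 109 g
chopped pecans: (3 cup + 4 tbsp = 3.25 cup) × 23/9 × 110 g/cup ≈ 914 g
applesauce: 14 fl oz × 23/9 ÷ 8 fl oz/cup × 246 g/cup ≈ 1100 g
raisins: (2 tbsp + 2 tsp = 8/3 tbsp) × 23/9 ÷ 16 tbsp/cup × 165 g/cup ≈ 70 g
all-purpose flour: (2 cup + 6 tbsp = 2.375 cup) × 23/9 × 125 g/cup ≈ 759 g
cake flour: (2 tbsp + 1 tsp = 7/3 tbsp) × 23/9 ÷ 16 tbsp/cup × 114 g/cup ≈ 42 g

butter: 109 g; chopped pecans: 914 g; applesauce: 1100 g; raisins: 70 g; all-purpose flour: 759 g; cake flour: 42 g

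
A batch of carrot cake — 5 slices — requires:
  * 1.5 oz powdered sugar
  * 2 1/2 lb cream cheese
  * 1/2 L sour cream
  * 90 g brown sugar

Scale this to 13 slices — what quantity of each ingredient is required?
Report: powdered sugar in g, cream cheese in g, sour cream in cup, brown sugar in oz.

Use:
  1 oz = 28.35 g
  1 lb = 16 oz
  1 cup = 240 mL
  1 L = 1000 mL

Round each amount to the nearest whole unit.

Scaling factor: 13/5 = 2.6.
powdered sugar: 1.5 oz × 13/5 × 28.35 g/oz ≈ 111 g
cream cheese: 2.5 lb × 13/5 × 16 oz/lb × 28.35 g/oz ≈ 2948 g
sour cream: 0.5 L × 13/5 × 1000 mL/L ÷ 240 mL/cup ≈ 5 cup
brown sugar: 90 g × 13/5 ÷ 28.35 g/oz ≈ 8 oz

powdered sugar: 111 g; cream cheese: 2948 g; sour cream: 5 cup; brown sugar: 8 oz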